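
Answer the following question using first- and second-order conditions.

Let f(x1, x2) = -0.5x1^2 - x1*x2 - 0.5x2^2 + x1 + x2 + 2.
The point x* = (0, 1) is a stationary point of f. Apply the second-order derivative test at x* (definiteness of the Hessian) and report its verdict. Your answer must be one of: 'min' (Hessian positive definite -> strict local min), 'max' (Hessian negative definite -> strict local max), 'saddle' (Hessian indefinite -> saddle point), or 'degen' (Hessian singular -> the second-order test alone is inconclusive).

Compute the Hessian H = grad^2 f:
  H = [[-1, -1], [-1, -1]]
Verify stationarity: grad f(x*) = H x* + g = (0, 0).
Eigenvalues of H: -2, 0.
H has a zero eigenvalue (singular; negative semidefinite but not definite), so H is neither positive definite, negative definite, nor indefinite. The second-order test alone is inconclusive -> degen.
(Indeed, f is constant along the null direction of H through x*, so x* is not a strict local extremum.)

degen


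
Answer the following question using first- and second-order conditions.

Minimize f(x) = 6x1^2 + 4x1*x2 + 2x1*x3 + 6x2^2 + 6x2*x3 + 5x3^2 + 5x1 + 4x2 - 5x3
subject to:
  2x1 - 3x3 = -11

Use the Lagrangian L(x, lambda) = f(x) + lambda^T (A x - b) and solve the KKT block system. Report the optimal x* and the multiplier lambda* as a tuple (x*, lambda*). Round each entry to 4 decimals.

Form the Lagrangian:
  L(x, lambda) = (1/2) x^T Q x + c^T x + lambda^T (A x - b)
Stationarity (grad_x L = 0): Q x + c + A^T lambda = 0.
Primal feasibility: A x = b.

This gives the KKT block system:
  [ Q   A^T ] [ x     ]   [-c ]
  [ A    0  ] [ lambda ] = [ b ]

Solving the linear system:
  x*      = (-1.1694, -1.3871, 2.8871)
  lambda* = (4.4032)
  f(x*)   = 11.3024

x* = (-1.1694, -1.3871, 2.8871), lambda* = (4.4032)


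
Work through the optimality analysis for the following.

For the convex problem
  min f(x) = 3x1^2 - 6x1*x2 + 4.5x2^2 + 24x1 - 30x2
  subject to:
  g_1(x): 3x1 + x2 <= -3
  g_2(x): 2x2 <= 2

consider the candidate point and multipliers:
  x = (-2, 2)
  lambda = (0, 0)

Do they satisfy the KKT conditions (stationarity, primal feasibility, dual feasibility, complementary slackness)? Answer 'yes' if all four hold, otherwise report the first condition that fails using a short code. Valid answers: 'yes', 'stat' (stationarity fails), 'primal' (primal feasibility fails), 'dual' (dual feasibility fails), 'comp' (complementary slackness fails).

Gradient of f: grad f(x) = Q x + c = (0, 0)
Constraint values g_i(x) = a_i^T x - b_i:
  g_1((-2, 2)) = -1
  g_2((-2, 2)) = 2
Stationarity residual: grad f(x) + sum_i lambda_i a_i = (0, 0)
  -> stationarity OK
Primal feasibility (all g_i <= 0): FAILS
Dual feasibility (all lambda_i >= 0): OK
Complementary slackness (lambda_i * g_i(x) = 0 for all i): OK

Verdict: the first failing condition is primal_feasibility -> primal.

primal


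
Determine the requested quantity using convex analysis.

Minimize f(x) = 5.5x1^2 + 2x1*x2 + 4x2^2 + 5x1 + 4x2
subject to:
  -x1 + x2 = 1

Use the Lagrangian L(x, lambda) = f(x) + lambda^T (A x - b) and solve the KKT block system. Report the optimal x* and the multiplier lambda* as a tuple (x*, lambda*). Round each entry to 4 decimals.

Form the Lagrangian:
  L(x, lambda) = (1/2) x^T Q x + c^T x + lambda^T (A x - b)
Stationarity (grad_x L = 0): Q x + c + A^T lambda = 0.
Primal feasibility: A x = b.

This gives the KKT block system:
  [ Q   A^T ] [ x     ]   [-c ]
  [ A    0  ] [ lambda ] = [ b ]

Solving the linear system:
  x*      = (-0.8261, 0.1739)
  lambda* = (-3.7391)
  f(x*)   = 0.1522

x* = (-0.8261, 0.1739), lambda* = (-3.7391)


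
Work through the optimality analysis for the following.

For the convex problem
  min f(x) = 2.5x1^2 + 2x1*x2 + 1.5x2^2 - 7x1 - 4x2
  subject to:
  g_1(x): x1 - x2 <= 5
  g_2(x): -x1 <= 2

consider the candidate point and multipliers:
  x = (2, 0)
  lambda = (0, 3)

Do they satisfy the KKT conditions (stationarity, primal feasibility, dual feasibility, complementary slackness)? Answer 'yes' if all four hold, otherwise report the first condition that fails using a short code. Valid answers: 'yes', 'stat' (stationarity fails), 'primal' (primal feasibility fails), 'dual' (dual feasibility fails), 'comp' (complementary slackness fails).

Gradient of f: grad f(x) = Q x + c = (3, 0)
Constraint values g_i(x) = a_i^T x - b_i:
  g_1((2, 0)) = -3
  g_2((2, 0)) = -4
Stationarity residual: grad f(x) + sum_i lambda_i a_i = (0, 0)
  -> stationarity OK
Primal feasibility (all g_i <= 0): OK
Dual feasibility (all lambda_i >= 0): OK
Complementary slackness (lambda_i * g_i(x) = 0 for all i): FAILS

Verdict: the first failing condition is complementary_slackness -> comp.

comp


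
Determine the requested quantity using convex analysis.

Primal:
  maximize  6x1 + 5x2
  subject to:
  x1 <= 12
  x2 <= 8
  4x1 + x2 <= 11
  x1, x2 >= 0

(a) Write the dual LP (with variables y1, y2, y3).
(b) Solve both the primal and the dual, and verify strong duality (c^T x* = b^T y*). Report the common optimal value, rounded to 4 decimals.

The standard primal-dual pair for 'max c^T x s.t. A x <= b, x >= 0' is:
  Dual:  min b^T y  s.t.  A^T y >= c,  y >= 0.

So the dual LP is:
  minimize  12y1 + 8y2 + 11y3
  subject to:
    y1 + 4y3 >= 6
    y2 + y3 >= 5
    y1, y2, y3 >= 0

Solving the primal: x* = (0.75, 8).
  primal value c^T x* = 44.5.
Solving the dual: y* = (0, 3.5, 1.5).
  dual value b^T y* = 44.5.
Strong duality: c^T x* = b^T y*. Confirmed.

44.5


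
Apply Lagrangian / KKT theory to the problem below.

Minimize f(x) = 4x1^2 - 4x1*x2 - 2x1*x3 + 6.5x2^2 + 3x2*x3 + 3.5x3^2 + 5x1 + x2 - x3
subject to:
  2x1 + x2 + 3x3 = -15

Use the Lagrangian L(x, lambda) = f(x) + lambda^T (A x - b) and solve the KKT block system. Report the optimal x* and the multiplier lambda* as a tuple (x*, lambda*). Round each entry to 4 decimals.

Form the Lagrangian:
  L(x, lambda) = (1/2) x^T Q x + c^T x + lambda^T (A x - b)
Stationarity (grad_x L = 0): Q x + c + A^T lambda = 0.
Primal feasibility: A x = b.

This gives the KKT block system:
  [ Q   A^T ] [ x     ]   [-c ]
  [ A    0  ] [ lambda ] = [ b ]

Solving the linear system:
  x*      = (-3.0526, -0.8093, -2.6952)
  lambda* = (5.3964)
  f(x*)   = 33.7845

x* = (-3.0526, -0.8093, -2.6952), lambda* = (5.3964)


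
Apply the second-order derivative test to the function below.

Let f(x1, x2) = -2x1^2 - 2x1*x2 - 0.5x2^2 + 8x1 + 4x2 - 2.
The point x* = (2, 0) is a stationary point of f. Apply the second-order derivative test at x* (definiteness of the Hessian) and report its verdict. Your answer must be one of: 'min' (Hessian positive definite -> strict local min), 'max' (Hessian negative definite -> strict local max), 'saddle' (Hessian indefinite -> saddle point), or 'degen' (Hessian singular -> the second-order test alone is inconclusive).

Compute the Hessian H = grad^2 f:
  H = [[-4, -2], [-2, -1]]
Verify stationarity: grad f(x*) = H x* + g = (0, 0).
Eigenvalues of H: -5, 0.
H has a zero eigenvalue (singular; negative semidefinite but not definite), so H is neither positive definite, negative definite, nor indefinite. The second-order test alone is inconclusive -> degen.
(Indeed, f is constant along the null direction of H through x*, so x* is not a strict local extremum.)

degen


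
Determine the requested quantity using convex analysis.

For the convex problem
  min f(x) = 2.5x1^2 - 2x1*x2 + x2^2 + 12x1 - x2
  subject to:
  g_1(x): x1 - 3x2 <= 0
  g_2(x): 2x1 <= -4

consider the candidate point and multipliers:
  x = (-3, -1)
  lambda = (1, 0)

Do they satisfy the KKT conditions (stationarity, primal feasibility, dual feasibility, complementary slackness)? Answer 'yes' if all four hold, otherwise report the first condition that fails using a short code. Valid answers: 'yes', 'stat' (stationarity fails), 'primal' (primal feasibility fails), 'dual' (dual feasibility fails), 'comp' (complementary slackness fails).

Gradient of f: grad f(x) = Q x + c = (-1, 3)
Constraint values g_i(x) = a_i^T x - b_i:
  g_1((-3, -1)) = 0
  g_2((-3, -1)) = -2
Stationarity residual: grad f(x) + sum_i lambda_i a_i = (0, 0)
  -> stationarity OK
Primal feasibility (all g_i <= 0): OK
Dual feasibility (all lambda_i >= 0): OK
Complementary slackness (lambda_i * g_i(x) = 0 for all i): OK

Verdict: yes, KKT holds.

yes


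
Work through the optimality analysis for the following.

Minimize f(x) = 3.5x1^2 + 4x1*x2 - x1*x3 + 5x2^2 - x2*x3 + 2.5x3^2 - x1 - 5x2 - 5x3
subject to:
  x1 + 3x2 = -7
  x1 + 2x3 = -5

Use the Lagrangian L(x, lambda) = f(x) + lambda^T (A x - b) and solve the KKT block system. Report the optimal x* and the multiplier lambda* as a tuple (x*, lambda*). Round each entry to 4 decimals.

Form the Lagrangian:
  L(x, lambda) = (1/2) x^T Q x + c^T x + lambda^T (A x - b)
Stationarity (grad_x L = 0): Q x + c + A^T lambda = 0.
Primal feasibility: A x = b.

This gives the KKT block system:
  [ Q   A^T ] [ x     ]   [-c ]
  [ A    0  ] [ lambda ] = [ b ]

Solving the linear system:
  x*      = (-1.1358, -1.9547, -1.9321)
  lambda* = (9.0528, 5.7849)
  f(x*)   = 56.4321

x* = (-1.1358, -1.9547, -1.9321), lambda* = (9.0528, 5.7849)


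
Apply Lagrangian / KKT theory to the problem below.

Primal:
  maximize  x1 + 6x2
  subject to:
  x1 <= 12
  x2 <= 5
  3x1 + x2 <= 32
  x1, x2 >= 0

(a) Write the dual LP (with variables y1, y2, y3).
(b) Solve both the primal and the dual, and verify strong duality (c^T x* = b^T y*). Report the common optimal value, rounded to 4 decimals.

The standard primal-dual pair for 'max c^T x s.t. A x <= b, x >= 0' is:
  Dual:  min b^T y  s.t.  A^T y >= c,  y >= 0.

So the dual LP is:
  minimize  12y1 + 5y2 + 32y3
  subject to:
    y1 + 3y3 >= 1
    y2 + y3 >= 6
    y1, y2, y3 >= 0

Solving the primal: x* = (9, 5).
  primal value c^T x* = 39.
Solving the dual: y* = (0, 5.6667, 0.3333).
  dual value b^T y* = 39.
Strong duality: c^T x* = b^T y*. Confirmed.

39


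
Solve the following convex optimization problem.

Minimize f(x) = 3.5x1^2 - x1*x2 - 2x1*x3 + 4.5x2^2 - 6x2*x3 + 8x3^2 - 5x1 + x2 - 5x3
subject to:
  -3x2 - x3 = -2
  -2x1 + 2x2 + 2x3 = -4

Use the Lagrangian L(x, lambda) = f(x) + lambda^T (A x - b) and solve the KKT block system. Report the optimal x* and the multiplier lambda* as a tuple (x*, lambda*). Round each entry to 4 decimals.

Form the Lagrangian:
  L(x, lambda) = (1/2) x^T Q x + c^T x + lambda^T (A x - b)
Stationarity (grad_x L = 0): Q x + c + A^T lambda = 0.
Primal feasibility: A x = b.

This gives the KKT block system:
  [ Q   A^T ] [ x     ]   [-c ]
  [ A    0  ] [ lambda ] = [ b ]

Solving the linear system:
  x*      = (2.8832, 0.5584, 0.3249)
  lambda* = (5.0558, 6.9873)
  f(x*)   = 11.2893

x* = (2.8832, 0.5584, 0.3249), lambda* = (5.0558, 6.9873)


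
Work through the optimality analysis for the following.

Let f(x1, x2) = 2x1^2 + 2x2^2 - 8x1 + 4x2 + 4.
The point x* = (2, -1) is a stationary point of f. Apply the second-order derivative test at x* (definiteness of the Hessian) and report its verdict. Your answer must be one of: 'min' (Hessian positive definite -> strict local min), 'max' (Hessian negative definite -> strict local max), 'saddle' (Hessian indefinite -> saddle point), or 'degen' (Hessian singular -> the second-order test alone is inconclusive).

Compute the Hessian H = grad^2 f:
  H = [[4, 0], [0, 4]]
Verify stationarity: grad f(x*) = H x* + g = (0, 0).
Eigenvalues of H: 4, 4.
Both eigenvalues > 0, so H is positive definite -> x* is a strict local min.

min


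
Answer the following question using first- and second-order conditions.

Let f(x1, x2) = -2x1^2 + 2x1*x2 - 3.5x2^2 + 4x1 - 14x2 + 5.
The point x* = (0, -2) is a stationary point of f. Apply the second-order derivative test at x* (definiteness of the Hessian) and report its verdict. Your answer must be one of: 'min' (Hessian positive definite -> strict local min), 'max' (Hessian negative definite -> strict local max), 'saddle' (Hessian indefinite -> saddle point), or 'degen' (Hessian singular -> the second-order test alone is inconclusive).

Compute the Hessian H = grad^2 f:
  H = [[-4, 2], [2, -7]]
Verify stationarity: grad f(x*) = H x* + g = (0, 0).
Eigenvalues of H: -8, -3.
Both eigenvalues < 0, so H is negative definite -> x* is a strict local max.

max


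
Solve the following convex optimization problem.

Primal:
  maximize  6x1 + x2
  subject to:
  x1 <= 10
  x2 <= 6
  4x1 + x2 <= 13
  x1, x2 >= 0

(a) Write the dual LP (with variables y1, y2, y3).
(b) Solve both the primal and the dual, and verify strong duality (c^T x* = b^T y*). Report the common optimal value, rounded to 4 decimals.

The standard primal-dual pair for 'max c^T x s.t. A x <= b, x >= 0' is:
  Dual:  min b^T y  s.t.  A^T y >= c,  y >= 0.

So the dual LP is:
  minimize  10y1 + 6y2 + 13y3
  subject to:
    y1 + 4y3 >= 6
    y2 + y3 >= 1
    y1, y2, y3 >= 0

Solving the primal: x* = (3.25, 0).
  primal value c^T x* = 19.5.
Solving the dual: y* = (0, 0, 1.5).
  dual value b^T y* = 19.5.
Strong duality: c^T x* = b^T y*. Confirmed.

19.5


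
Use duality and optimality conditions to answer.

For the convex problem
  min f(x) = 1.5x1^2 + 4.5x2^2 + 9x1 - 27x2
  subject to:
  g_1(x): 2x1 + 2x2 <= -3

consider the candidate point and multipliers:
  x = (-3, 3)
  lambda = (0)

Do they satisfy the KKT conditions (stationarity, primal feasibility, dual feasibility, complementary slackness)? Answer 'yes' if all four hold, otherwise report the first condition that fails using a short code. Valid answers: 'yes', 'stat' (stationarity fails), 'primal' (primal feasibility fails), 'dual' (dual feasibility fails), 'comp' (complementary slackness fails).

Gradient of f: grad f(x) = Q x + c = (0, 0)
Constraint values g_i(x) = a_i^T x - b_i:
  g_1((-3, 3)) = 3
Stationarity residual: grad f(x) + sum_i lambda_i a_i = (0, 0)
  -> stationarity OK
Primal feasibility (all g_i <= 0): FAILS
Dual feasibility (all lambda_i >= 0): OK
Complementary slackness (lambda_i * g_i(x) = 0 for all i): OK

Verdict: the first failing condition is primal_feasibility -> primal.

primal


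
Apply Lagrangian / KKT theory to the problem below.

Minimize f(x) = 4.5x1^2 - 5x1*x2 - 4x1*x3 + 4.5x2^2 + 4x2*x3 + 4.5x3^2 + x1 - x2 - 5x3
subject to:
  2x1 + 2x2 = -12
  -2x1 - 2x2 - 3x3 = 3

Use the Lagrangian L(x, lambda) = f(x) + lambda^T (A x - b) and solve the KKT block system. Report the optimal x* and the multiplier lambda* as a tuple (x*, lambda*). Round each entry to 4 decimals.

Form the Lagrangian:
  L(x, lambda) = (1/2) x^T Q x + c^T x + lambda^T (A x - b)
Stationarity (grad_x L = 0): Q x + c + A^T lambda = 0.
Primal feasibility: A x = b.

This gives the KKT block system:
  [ Q   A^T ] [ x     ]   [-c ]
  [ A    0  ] [ lambda ] = [ b ]

Solving the linear system:
  x*      = (-2.2143, -3.7857, 3)
  lambda* = (11.2381, 5.2381)
  f(x*)   = 52.8571

x* = (-2.2143, -3.7857, 3), lambda* = (11.2381, 5.2381)


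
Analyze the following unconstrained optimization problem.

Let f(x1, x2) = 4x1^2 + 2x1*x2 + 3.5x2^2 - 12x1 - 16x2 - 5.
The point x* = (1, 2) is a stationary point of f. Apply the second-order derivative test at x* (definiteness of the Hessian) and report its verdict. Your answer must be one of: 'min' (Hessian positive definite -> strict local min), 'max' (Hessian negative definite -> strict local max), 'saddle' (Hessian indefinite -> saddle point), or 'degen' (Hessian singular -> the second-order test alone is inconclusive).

Compute the Hessian H = grad^2 f:
  H = [[8, 2], [2, 7]]
Verify stationarity: grad f(x*) = H x* + g = (0, 0).
Eigenvalues of H: 5.4384, 9.5616.
Both eigenvalues > 0, so H is positive definite -> x* is a strict local min.

min


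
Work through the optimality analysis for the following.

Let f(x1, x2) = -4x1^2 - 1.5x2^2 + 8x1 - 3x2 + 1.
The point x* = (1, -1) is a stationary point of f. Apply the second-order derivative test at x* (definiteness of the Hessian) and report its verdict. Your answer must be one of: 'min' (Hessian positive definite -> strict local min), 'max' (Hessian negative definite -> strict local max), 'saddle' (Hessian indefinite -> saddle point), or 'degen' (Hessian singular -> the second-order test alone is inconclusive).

Compute the Hessian H = grad^2 f:
  H = [[-8, 0], [0, -3]]
Verify stationarity: grad f(x*) = H x* + g = (0, 0).
Eigenvalues of H: -8, -3.
Both eigenvalues < 0, so H is negative definite -> x* is a strict local max.

max


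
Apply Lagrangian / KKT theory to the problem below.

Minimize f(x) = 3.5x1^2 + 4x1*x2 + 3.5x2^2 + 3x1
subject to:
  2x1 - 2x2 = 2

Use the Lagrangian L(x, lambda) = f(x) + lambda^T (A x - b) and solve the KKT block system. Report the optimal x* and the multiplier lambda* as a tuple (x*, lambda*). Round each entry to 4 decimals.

Form the Lagrangian:
  L(x, lambda) = (1/2) x^T Q x + c^T x + lambda^T (A x - b)
Stationarity (grad_x L = 0): Q x + c + A^T lambda = 0.
Primal feasibility: A x = b.

This gives the KKT block system:
  [ Q   A^T ] [ x     ]   [-c ]
  [ A    0  ] [ lambda ] = [ b ]

Solving the linear system:
  x*      = (0.3636, -0.6364)
  lambda* = (-1.5)
  f(x*)   = 2.0455

x* = (0.3636, -0.6364), lambda* = (-1.5)


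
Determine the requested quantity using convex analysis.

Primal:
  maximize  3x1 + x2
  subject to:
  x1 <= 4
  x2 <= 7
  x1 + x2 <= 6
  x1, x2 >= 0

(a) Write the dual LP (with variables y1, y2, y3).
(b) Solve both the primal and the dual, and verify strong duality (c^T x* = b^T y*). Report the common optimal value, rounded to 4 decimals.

The standard primal-dual pair for 'max c^T x s.t. A x <= b, x >= 0' is:
  Dual:  min b^T y  s.t.  A^T y >= c,  y >= 0.

So the dual LP is:
  minimize  4y1 + 7y2 + 6y3
  subject to:
    y1 + y3 >= 3
    y2 + y3 >= 1
    y1, y2, y3 >= 0

Solving the primal: x* = (4, 2).
  primal value c^T x* = 14.
Solving the dual: y* = (2, 0, 1).
  dual value b^T y* = 14.
Strong duality: c^T x* = b^T y*. Confirmed.

14


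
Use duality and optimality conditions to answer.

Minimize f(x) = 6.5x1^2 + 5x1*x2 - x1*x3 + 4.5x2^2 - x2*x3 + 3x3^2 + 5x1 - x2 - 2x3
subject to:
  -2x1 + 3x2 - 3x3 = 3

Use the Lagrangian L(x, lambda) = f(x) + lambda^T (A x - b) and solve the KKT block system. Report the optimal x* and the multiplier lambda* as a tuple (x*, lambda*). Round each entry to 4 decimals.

Form the Lagrangian:
  L(x, lambda) = (1/2) x^T Q x + c^T x + lambda^T (A x - b)
Stationarity (grad_x L = 0): Q x + c + A^T lambda = 0.
Primal feasibility: A x = b.

This gives the KKT block system:
  [ Q   A^T ] [ x     ]   [-c ]
  [ A    0  ] [ lambda ] = [ b ]

Solving the linear system:
  x*      = (-0.6922, 0.6509, 0.1123)
  lambda* = (-0.4282)
  f(x*)   = -1.5259

x* = (-0.6922, 0.6509, 0.1123), lambda* = (-0.4282)


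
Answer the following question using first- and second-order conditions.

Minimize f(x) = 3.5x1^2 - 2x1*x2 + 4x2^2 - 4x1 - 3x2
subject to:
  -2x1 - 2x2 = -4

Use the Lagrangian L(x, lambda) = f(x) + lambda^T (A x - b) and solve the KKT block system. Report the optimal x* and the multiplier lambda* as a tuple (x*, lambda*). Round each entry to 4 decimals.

Form the Lagrangian:
  L(x, lambda) = (1/2) x^T Q x + c^T x + lambda^T (A x - b)
Stationarity (grad_x L = 0): Q x + c + A^T lambda = 0.
Primal feasibility: A x = b.

This gives the KKT block system:
  [ Q   A^T ] [ x     ]   [-c ]
  [ A    0  ] [ lambda ] = [ b ]

Solving the linear system:
  x*      = (1.1053, 0.8947)
  lambda* = (0.9737)
  f(x*)   = -1.6053

x* = (1.1053, 0.8947), lambda* = (0.9737)


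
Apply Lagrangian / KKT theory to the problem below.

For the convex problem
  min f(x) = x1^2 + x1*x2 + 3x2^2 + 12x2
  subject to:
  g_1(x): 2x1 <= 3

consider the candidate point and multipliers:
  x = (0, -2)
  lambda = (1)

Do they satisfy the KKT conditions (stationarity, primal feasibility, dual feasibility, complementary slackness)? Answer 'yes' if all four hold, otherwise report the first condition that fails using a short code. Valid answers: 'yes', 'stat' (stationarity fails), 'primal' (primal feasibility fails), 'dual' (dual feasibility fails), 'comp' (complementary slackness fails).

Gradient of f: grad f(x) = Q x + c = (-2, 0)
Constraint values g_i(x) = a_i^T x - b_i:
  g_1((0, -2)) = -3
Stationarity residual: grad f(x) + sum_i lambda_i a_i = (0, 0)
  -> stationarity OK
Primal feasibility (all g_i <= 0): OK
Dual feasibility (all lambda_i >= 0): OK
Complementary slackness (lambda_i * g_i(x) = 0 for all i): FAILS

Verdict: the first failing condition is complementary_slackness -> comp.

comp


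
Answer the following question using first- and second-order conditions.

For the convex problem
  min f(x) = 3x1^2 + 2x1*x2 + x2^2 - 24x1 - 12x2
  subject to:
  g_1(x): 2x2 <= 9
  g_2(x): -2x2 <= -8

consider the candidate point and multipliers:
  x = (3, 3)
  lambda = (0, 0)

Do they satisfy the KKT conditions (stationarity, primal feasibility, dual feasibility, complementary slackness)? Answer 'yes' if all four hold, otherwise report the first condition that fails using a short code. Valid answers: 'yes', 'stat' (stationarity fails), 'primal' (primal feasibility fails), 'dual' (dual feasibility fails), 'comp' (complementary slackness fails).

Gradient of f: grad f(x) = Q x + c = (0, 0)
Constraint values g_i(x) = a_i^T x - b_i:
  g_1((3, 3)) = -3
  g_2((3, 3)) = 2
Stationarity residual: grad f(x) + sum_i lambda_i a_i = (0, 0)
  -> stationarity OK
Primal feasibility (all g_i <= 0): FAILS
Dual feasibility (all lambda_i >= 0): OK
Complementary slackness (lambda_i * g_i(x) = 0 for all i): OK

Verdict: the first failing condition is primal_feasibility -> primal.

primal


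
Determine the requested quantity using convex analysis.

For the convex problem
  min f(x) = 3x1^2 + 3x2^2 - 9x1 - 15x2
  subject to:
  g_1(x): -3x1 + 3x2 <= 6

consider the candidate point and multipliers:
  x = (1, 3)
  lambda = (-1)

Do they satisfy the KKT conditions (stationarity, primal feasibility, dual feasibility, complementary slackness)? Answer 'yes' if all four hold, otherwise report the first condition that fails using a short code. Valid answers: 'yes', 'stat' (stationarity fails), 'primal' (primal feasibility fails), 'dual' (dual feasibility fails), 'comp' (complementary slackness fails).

Gradient of f: grad f(x) = Q x + c = (-3, 3)
Constraint values g_i(x) = a_i^T x - b_i:
  g_1((1, 3)) = 0
Stationarity residual: grad f(x) + sum_i lambda_i a_i = (0, 0)
  -> stationarity OK
Primal feasibility (all g_i <= 0): OK
Dual feasibility (all lambda_i >= 0): FAILS
Complementary slackness (lambda_i * g_i(x) = 0 for all i): OK

Verdict: the first failing condition is dual_feasibility -> dual.

dual


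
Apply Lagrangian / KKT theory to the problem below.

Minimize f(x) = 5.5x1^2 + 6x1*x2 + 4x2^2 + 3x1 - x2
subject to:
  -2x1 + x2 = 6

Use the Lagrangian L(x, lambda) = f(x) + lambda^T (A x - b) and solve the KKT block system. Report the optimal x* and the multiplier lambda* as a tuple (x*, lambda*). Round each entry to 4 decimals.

Form the Lagrangian:
  L(x, lambda) = (1/2) x^T Q x + c^T x + lambda^T (A x - b)
Stationarity (grad_x L = 0): Q x + c + A^T lambda = 0.
Primal feasibility: A x = b.

This gives the KKT block system:
  [ Q   A^T ] [ x     ]   [-c ]
  [ A    0  ] [ lambda ] = [ b ]

Solving the linear system:
  x*      = (-1.9851, 2.0299)
  lambda* = (-3.3284)
  f(x*)   = 5.9925

x* = (-1.9851, 2.0299), lambda* = (-3.3284)


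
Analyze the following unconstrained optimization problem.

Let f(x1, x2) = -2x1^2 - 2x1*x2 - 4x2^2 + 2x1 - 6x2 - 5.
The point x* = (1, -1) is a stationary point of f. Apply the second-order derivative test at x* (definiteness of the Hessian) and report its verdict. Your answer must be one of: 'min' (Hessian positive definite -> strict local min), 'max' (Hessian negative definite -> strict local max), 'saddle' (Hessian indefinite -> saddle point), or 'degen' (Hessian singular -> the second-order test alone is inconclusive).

Compute the Hessian H = grad^2 f:
  H = [[-4, -2], [-2, -8]]
Verify stationarity: grad f(x*) = H x* + g = (0, 0).
Eigenvalues of H: -8.8284, -3.1716.
Both eigenvalues < 0, so H is negative definite -> x* is a strict local max.

max


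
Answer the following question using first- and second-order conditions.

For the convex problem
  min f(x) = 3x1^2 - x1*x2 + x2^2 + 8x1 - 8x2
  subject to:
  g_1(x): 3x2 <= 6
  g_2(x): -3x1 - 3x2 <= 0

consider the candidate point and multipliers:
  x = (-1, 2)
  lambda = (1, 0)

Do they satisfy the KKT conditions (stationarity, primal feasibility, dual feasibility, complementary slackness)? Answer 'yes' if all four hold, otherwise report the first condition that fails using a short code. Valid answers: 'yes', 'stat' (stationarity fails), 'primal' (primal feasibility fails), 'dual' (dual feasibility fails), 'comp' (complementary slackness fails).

Gradient of f: grad f(x) = Q x + c = (0, -3)
Constraint values g_i(x) = a_i^T x - b_i:
  g_1((-1, 2)) = 0
  g_2((-1, 2)) = -3
Stationarity residual: grad f(x) + sum_i lambda_i a_i = (0, 0)
  -> stationarity OK
Primal feasibility (all g_i <= 0): OK
Dual feasibility (all lambda_i >= 0): OK
Complementary slackness (lambda_i * g_i(x) = 0 for all i): OK

Verdict: yes, KKT holds.

yes


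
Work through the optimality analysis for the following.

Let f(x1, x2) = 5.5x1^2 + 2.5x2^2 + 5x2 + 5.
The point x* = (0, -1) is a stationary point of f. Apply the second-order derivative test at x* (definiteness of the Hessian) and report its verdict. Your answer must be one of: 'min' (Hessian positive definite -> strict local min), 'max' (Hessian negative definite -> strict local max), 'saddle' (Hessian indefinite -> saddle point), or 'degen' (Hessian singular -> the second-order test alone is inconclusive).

Compute the Hessian H = grad^2 f:
  H = [[11, 0], [0, 5]]
Verify stationarity: grad f(x*) = H x* + g = (0, 0).
Eigenvalues of H: 5, 11.
Both eigenvalues > 0, so H is positive definite -> x* is a strict local min.

min


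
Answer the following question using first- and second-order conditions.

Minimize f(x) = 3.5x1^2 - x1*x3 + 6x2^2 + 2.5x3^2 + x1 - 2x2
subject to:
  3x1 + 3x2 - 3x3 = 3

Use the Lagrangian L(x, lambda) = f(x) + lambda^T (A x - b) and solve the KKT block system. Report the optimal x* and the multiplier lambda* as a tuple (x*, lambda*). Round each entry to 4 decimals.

Form the Lagrangian:
  L(x, lambda) = (1/2) x^T Q x + c^T x + lambda^T (A x - b)
Stationarity (grad_x L = 0): Q x + c + A^T lambda = 0.
Primal feasibility: A x = b.

This gives the KKT block system:
  [ Q   A^T ] [ x     ]   [-c ]
  [ A    0  ] [ lambda ] = [ b ]

Solving the linear system:
  x*      = (0.1494, 0.3766, -0.474)
  lambda* = (-0.8398)
  f(x*)   = 0.9578

x* = (0.1494, 0.3766, -0.474), lambda* = (-0.8398)


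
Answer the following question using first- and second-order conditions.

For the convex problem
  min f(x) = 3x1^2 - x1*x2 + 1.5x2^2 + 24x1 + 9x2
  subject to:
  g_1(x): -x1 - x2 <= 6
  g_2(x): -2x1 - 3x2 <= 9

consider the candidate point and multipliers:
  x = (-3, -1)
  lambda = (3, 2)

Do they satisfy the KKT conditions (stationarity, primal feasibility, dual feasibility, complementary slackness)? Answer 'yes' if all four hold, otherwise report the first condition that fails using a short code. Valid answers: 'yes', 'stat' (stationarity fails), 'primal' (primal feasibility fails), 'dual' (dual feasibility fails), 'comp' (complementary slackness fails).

Gradient of f: grad f(x) = Q x + c = (7, 9)
Constraint values g_i(x) = a_i^T x - b_i:
  g_1((-3, -1)) = -2
  g_2((-3, -1)) = 0
Stationarity residual: grad f(x) + sum_i lambda_i a_i = (0, 0)
  -> stationarity OK
Primal feasibility (all g_i <= 0): OK
Dual feasibility (all lambda_i >= 0): OK
Complementary slackness (lambda_i * g_i(x) = 0 for all i): FAILS

Verdict: the first failing condition is complementary_slackness -> comp.

comp


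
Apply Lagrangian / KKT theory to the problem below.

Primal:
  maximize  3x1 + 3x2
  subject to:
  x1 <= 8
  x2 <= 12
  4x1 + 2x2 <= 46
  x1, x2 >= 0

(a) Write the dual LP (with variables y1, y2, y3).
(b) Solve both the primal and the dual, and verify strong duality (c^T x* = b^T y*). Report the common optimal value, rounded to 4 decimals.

The standard primal-dual pair for 'max c^T x s.t. A x <= b, x >= 0' is:
  Dual:  min b^T y  s.t.  A^T y >= c,  y >= 0.

So the dual LP is:
  minimize  8y1 + 12y2 + 46y3
  subject to:
    y1 + 4y3 >= 3
    y2 + 2y3 >= 3
    y1, y2, y3 >= 0

Solving the primal: x* = (5.5, 12).
  primal value c^T x* = 52.5.
Solving the dual: y* = (0, 1.5, 0.75).
  dual value b^T y* = 52.5.
Strong duality: c^T x* = b^T y*. Confirmed.

52.5


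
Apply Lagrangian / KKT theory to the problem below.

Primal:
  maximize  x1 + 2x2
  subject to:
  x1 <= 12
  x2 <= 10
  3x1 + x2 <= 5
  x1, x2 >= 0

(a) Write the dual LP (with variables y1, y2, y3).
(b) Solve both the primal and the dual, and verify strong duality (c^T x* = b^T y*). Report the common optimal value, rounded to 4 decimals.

The standard primal-dual pair for 'max c^T x s.t. A x <= b, x >= 0' is:
  Dual:  min b^T y  s.t.  A^T y >= c,  y >= 0.

So the dual LP is:
  minimize  12y1 + 10y2 + 5y3
  subject to:
    y1 + 3y3 >= 1
    y2 + y3 >= 2
    y1, y2, y3 >= 0

Solving the primal: x* = (0, 5).
  primal value c^T x* = 10.
Solving the dual: y* = (0, 0, 2).
  dual value b^T y* = 10.
Strong duality: c^T x* = b^T y*. Confirmed.

10


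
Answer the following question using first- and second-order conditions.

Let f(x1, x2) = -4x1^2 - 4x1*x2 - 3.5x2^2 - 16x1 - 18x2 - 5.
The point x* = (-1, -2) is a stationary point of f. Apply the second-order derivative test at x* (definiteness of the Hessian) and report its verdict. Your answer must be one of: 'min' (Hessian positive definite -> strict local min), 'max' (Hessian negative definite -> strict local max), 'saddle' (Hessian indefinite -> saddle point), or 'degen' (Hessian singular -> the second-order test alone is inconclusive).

Compute the Hessian H = grad^2 f:
  H = [[-8, -4], [-4, -7]]
Verify stationarity: grad f(x*) = H x* + g = (0, 0).
Eigenvalues of H: -11.5311, -3.4689.
Both eigenvalues < 0, so H is negative definite -> x* is a strict local max.

max


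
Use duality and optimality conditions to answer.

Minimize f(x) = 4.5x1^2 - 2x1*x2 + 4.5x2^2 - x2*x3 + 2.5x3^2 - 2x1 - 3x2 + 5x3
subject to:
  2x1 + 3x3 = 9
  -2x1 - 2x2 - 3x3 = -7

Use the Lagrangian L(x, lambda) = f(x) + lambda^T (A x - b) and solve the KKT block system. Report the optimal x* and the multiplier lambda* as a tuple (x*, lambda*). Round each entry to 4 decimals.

Form the Lagrangian:
  L(x, lambda) = (1/2) x^T Q x + c^T x + lambda^T (A x - b)
Stationarity (grad_x L = 0): Q x + c + A^T lambda = 0.
Primal feasibility: A x = b.

This gives the KKT block system:
  [ Q   A^T ] [ x     ]   [-c ]
  [ A    0  ] [ lambda ] = [ b ]

Solving the linear system:
  x*      = (1.2475, -1, 2.1683)
  lambda* = (-13.9455, -8.3317)
  f(x*)   = 39.2673

x* = (1.2475, -1, 2.1683), lambda* = (-13.9455, -8.3317)


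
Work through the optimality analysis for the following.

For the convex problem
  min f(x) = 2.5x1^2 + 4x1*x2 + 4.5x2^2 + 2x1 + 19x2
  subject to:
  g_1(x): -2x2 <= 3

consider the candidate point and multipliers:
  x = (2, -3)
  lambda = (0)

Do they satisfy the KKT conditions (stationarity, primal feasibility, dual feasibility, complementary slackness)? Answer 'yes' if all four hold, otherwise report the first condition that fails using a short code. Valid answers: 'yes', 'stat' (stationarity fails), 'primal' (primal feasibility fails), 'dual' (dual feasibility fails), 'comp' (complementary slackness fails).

Gradient of f: grad f(x) = Q x + c = (0, 0)
Constraint values g_i(x) = a_i^T x - b_i:
  g_1((2, -3)) = 3
Stationarity residual: grad f(x) + sum_i lambda_i a_i = (0, 0)
  -> stationarity OK
Primal feasibility (all g_i <= 0): FAILS
Dual feasibility (all lambda_i >= 0): OK
Complementary slackness (lambda_i * g_i(x) = 0 for all i): OK

Verdict: the first failing condition is primal_feasibility -> primal.

primal


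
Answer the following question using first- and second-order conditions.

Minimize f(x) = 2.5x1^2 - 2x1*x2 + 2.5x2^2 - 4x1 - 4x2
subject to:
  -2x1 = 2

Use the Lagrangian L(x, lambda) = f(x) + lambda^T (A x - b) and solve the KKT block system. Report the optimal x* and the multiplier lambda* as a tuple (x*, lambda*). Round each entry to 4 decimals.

Form the Lagrangian:
  L(x, lambda) = (1/2) x^T Q x + c^T x + lambda^T (A x - b)
Stationarity (grad_x L = 0): Q x + c + A^T lambda = 0.
Primal feasibility: A x = b.

This gives the KKT block system:
  [ Q   A^T ] [ x     ]   [-c ]
  [ A    0  ] [ lambda ] = [ b ]

Solving the linear system:
  x*      = (-1, 0.4)
  lambda* = (-4.9)
  f(x*)   = 6.1

x* = (-1, 0.4), lambda* = (-4.9)


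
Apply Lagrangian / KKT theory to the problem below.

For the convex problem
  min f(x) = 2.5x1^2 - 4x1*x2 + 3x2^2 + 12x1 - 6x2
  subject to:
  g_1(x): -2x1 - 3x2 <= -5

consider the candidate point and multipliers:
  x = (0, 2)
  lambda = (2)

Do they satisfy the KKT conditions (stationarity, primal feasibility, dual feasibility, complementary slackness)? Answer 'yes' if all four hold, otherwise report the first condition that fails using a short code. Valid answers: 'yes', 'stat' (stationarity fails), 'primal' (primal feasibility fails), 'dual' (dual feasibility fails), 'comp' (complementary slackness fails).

Gradient of f: grad f(x) = Q x + c = (4, 6)
Constraint values g_i(x) = a_i^T x - b_i:
  g_1((0, 2)) = -1
Stationarity residual: grad f(x) + sum_i lambda_i a_i = (0, 0)
  -> stationarity OK
Primal feasibility (all g_i <= 0): OK
Dual feasibility (all lambda_i >= 0): OK
Complementary slackness (lambda_i * g_i(x) = 0 for all i): FAILS

Verdict: the first failing condition is complementary_slackness -> comp.

comp


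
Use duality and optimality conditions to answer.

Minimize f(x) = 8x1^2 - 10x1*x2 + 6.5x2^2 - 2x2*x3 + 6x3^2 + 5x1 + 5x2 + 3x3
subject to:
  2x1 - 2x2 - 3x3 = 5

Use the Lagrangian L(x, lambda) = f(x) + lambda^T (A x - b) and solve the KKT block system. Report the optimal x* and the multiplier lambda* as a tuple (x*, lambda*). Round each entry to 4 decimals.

Form the Lagrangian:
  L(x, lambda) = (1/2) x^T Q x + c^T x + lambda^T (A x - b)
Stationarity (grad_x L = 0): Q x + c + A^T lambda = 0.
Primal feasibility: A x = b.

This gives the KKT block system:
  [ Q   A^T ] [ x     ]   [-c ]
  [ A    0  ] [ lambda ] = [ b ]

Solving the linear system:
  x*      = (-1.1443, -1.8446, -1.1997)
  lambda* = (-2.5692)
  f(x*)   = -2.8489

x* = (-1.1443, -1.8446, -1.1997), lambda* = (-2.5692)


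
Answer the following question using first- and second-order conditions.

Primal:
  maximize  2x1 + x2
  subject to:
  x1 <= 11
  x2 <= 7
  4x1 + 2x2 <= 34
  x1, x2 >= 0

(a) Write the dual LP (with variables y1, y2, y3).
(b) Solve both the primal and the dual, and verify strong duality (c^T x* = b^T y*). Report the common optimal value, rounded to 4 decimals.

The standard primal-dual pair for 'max c^T x s.t. A x <= b, x >= 0' is:
  Dual:  min b^T y  s.t.  A^T y >= c,  y >= 0.

So the dual LP is:
  minimize  11y1 + 7y2 + 34y3
  subject to:
    y1 + 4y3 >= 2
    y2 + 2y3 >= 1
    y1, y2, y3 >= 0

Solving the primal: x* = (8.5, 0).
  primal value c^T x* = 17.
Solving the dual: y* = (0, 0, 0.5).
  dual value b^T y* = 17.
Strong duality: c^T x* = b^T y*. Confirmed.

17


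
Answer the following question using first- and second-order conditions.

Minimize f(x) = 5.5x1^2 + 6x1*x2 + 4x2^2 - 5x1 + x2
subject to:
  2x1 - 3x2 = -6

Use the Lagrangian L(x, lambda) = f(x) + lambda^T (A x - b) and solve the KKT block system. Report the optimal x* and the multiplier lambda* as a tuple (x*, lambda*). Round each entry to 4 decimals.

Form the Lagrangian:
  L(x, lambda) = (1/2) x^T Q x + c^T x + lambda^T (A x - b)
Stationarity (grad_x L = 0): Q x + c + A^T lambda = 0.
Primal feasibility: A x = b.

This gives the KKT block system:
  [ Q   A^T ] [ x     ]   [-c ]
  [ A    0  ] [ lambda ] = [ b ]

Solving the linear system:
  x*      = (-0.8128, 1.4581)
  lambda* = (2.5961)
  f(x*)   = 10.5493

x* = (-0.8128, 1.4581), lambda* = (2.5961)


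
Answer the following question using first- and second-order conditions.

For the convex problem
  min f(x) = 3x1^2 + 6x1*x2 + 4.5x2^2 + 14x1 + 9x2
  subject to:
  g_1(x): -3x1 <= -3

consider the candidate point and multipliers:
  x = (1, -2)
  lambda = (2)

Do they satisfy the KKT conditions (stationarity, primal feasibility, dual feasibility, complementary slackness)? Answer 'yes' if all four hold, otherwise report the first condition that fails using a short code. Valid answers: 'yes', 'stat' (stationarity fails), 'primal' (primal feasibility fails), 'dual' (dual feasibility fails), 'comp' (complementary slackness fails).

Gradient of f: grad f(x) = Q x + c = (8, -3)
Constraint values g_i(x) = a_i^T x - b_i:
  g_1((1, -2)) = 0
Stationarity residual: grad f(x) + sum_i lambda_i a_i = (2, -3)
  -> stationarity FAILS
Primal feasibility (all g_i <= 0): OK
Dual feasibility (all lambda_i >= 0): OK
Complementary slackness (lambda_i * g_i(x) = 0 for all i): OK

Verdict: the first failing condition is stationarity -> stat.

stat


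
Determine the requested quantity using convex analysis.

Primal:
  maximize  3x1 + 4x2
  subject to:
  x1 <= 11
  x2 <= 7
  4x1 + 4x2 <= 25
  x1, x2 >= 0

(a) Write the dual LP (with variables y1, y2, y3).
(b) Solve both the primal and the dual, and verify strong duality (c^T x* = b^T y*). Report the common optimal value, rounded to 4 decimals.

The standard primal-dual pair for 'max c^T x s.t. A x <= b, x >= 0' is:
  Dual:  min b^T y  s.t.  A^T y >= c,  y >= 0.

So the dual LP is:
  minimize  11y1 + 7y2 + 25y3
  subject to:
    y1 + 4y3 >= 3
    y2 + 4y3 >= 4
    y1, y2, y3 >= 0

Solving the primal: x* = (0, 6.25).
  primal value c^T x* = 25.
Solving the dual: y* = (0, 0, 1).
  dual value b^T y* = 25.
Strong duality: c^T x* = b^T y*. Confirmed.

25


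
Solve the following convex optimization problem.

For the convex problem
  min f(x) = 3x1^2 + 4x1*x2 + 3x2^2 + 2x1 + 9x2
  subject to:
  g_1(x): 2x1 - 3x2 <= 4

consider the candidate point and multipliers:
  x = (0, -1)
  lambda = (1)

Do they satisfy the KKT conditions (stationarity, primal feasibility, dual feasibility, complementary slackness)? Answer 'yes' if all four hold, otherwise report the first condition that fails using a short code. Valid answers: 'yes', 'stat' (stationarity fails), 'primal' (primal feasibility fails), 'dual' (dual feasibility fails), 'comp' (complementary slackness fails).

Gradient of f: grad f(x) = Q x + c = (-2, 3)
Constraint values g_i(x) = a_i^T x - b_i:
  g_1((0, -1)) = -1
Stationarity residual: grad f(x) + sum_i lambda_i a_i = (0, 0)
  -> stationarity OK
Primal feasibility (all g_i <= 0): OK
Dual feasibility (all lambda_i >= 0): OK
Complementary slackness (lambda_i * g_i(x) = 0 for all i): FAILS

Verdict: the first failing condition is complementary_slackness -> comp.

comp


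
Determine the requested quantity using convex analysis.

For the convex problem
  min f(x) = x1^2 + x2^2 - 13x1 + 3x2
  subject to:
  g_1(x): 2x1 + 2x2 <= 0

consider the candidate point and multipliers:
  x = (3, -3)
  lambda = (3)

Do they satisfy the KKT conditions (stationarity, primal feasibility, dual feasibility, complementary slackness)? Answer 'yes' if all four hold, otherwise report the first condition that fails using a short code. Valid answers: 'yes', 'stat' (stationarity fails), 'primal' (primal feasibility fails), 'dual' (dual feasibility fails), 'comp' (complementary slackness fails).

Gradient of f: grad f(x) = Q x + c = (-7, -3)
Constraint values g_i(x) = a_i^T x - b_i:
  g_1((3, -3)) = 0
Stationarity residual: grad f(x) + sum_i lambda_i a_i = (-1, 3)
  -> stationarity FAILS
Primal feasibility (all g_i <= 0): OK
Dual feasibility (all lambda_i >= 0): OK
Complementary slackness (lambda_i * g_i(x) = 0 for all i): OK

Verdict: the first failing condition is stationarity -> stat.

stat


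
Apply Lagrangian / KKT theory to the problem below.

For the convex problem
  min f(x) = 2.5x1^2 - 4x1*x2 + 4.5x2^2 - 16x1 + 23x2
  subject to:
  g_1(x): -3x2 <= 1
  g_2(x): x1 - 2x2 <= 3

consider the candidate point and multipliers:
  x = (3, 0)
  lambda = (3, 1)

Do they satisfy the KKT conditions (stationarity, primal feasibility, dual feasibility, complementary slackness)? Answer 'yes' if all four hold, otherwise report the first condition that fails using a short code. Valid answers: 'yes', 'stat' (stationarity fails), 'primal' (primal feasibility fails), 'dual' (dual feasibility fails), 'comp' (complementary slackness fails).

Gradient of f: grad f(x) = Q x + c = (-1, 11)
Constraint values g_i(x) = a_i^T x - b_i:
  g_1((3, 0)) = -1
  g_2((3, 0)) = 0
Stationarity residual: grad f(x) + sum_i lambda_i a_i = (0, 0)
  -> stationarity OK
Primal feasibility (all g_i <= 0): OK
Dual feasibility (all lambda_i >= 0): OK
Complementary slackness (lambda_i * g_i(x) = 0 for all i): FAILS

Verdict: the first failing condition is complementary_slackness -> comp.

comp
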